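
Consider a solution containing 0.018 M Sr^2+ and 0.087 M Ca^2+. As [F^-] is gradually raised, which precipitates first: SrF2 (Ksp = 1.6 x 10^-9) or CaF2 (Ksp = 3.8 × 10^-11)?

CaF2

Precipitation of each salt starts when its ion product equals its Ksp.
For SrF2: 1.6 x 10^-9 = 0.018 × [F^-]^2  ⇒  [F^-] = 3.0 × 10^-4 M.
For CaF2: 3.8 × 10^-11 = 0.087 × [F^-]^2  ⇒  [F^-] = 2.1 × 10^-5 M.
The salt with the lower threshold [F^-] precipitates first: CaF2.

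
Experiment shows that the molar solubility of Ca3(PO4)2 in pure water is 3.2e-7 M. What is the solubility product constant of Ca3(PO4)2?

Ca3(PO4)2(s) ⇌ 3 Ca^2+(aq) + 2 PO4^3-(aq)
Let s = molar solubility. Then [Ca^2+] = 3s and [PO4^3-] = 2s.
Ksp = [Ca^2+]^3[PO4^3-]^2
So Ksp = (3s)^3 × (2s)^2 = 108s^5
With s = 3.2 × 10^-7: Ksp = 3.6 × 10^-31

3.6e-31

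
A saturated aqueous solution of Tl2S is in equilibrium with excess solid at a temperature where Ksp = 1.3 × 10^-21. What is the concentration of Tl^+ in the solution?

1.4e-7 M

Tl2S(s) ⇌ 2 Tl^+(aq) + S^2-(aq)
Ksp = [Tl^+]^2[S^2-]
If s mol/L of Tl2S dissolves, [Tl^+] = 2s and [S^2-] = s.
So Ksp = (2s)^2 × s = 4s^3
s^3 = 1.3 × 10^-21 / 4, so s = 6.88 × 10^-8 M
[Tl^+] = 2s = 1.4 × 10^-7 M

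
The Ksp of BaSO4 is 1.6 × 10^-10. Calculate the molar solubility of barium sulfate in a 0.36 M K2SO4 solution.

BaSO4(s) ⇌ Ba^2+ + SO4^2-
Ksp = [Ba^2+][SO4^2-]
Let s = moles of BaSO4 that dissolve per litre. [Ba^2+] = s, [SO4^2-] = 0.36 + s ≈ 0.36 (common-ion effect: SO4^2- is already 0.36 M).
Ksp ≈ s × 0.36
s = 4.4 × 10^-10 M
Check: s = 4.4 x 10^-10 ≪ 0.36, so the approximation is valid.

s = 4.4 × 10^-10 M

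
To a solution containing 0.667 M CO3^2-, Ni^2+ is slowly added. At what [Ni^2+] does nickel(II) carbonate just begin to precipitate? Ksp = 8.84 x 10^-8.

NiCO3(s) ⇌ Ni^2+ + CO3^2-
Ksp = [Ni^2+][CO3^2-]
Precipitation begins when Q = Ksp. With [CO3^2-] = 0.667 M:
8.84 x 10^-8 = (0.667) × [Ni^2+]
[Ni^2+] = (8.84 x 10^-8 / 6.67 × 10^-1) = 1.33 × 10^-7 M

[Ni^2+] ≈ 1.33e-7 M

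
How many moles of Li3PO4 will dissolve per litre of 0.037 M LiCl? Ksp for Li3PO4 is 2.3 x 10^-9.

Li3PO4(s) ⇌ 3 Li^+(aq) + PO4^3-(aq)
Ksp = [Li^+]^3[PO4^3-]
If s mol/L dissolves here, [Li^+] = 0.037 + 3s ≈ 0.037, [PO4^3-] = s (Ksp is small, so little additional dissolves).
Ksp ≈ (0.037)^3 × s
s = 4.5 x 10^-5 M
Check: 3s = 1.4 × 10^-4 ≪ 0.037, so the approximation is valid.

s ≈ 4.5 × 10^-5 M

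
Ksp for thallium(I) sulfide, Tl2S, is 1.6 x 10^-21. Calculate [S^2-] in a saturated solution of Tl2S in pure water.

7.4e-8 M

Tl2S(s) ⇌ 2 Tl^+(aq) + S^2-(aq)
Ksp = [Tl^+]^2[S^2-]
If s mol/L of Tl2S dissolves, [Tl^+] = 2s and [S^2-] = s.
Substituting: Ksp = (2s)^2s = 4s^3
s = (1.6 x 10^-21 / 4)^(1/3) = 7.37 x 10^-8 M
[S^2-] = s = 7.4 × 10^-8 M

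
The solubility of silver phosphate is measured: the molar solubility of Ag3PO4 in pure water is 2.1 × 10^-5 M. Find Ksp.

Ag3PO4(s) ⇌ 3 Ag^+(aq) + PO4^3-(aq)
For each mole of Ag3PO4 that dissolves: [Ag^+] = 3s, [PO4^3-] = s.
Ksp = [Ag^+]^3[PO4^3-]
Substituting: Ksp = (3s)^3s = 27s^4
With s = 2.1 x 10^-5: Ksp = 5.3 x 10^-18

5.3 × 10^-18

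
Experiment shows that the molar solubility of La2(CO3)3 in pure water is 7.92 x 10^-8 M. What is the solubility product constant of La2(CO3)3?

3.37 × 10^-34

La2(CO3)3(s) ⇌ 2 La^3+ + 3 CO3^2-
For each mole of La2(CO3)3 that dissolves: [La^3+] = 2s, [CO3^2-] = 3s.
Ksp = [La^3+]^2[CO3^2-]^3
Ksp = (2s)^2(3s)^3 = 108s^5
Ksp = 108 × (7.92 × 10^-8)^5 = 3.37 x 10^-34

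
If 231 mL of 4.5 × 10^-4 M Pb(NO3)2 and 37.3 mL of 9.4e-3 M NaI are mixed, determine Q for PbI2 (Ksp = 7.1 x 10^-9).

Total volume = 231 + 37.3 = 268.3 mL.
[Pb^2+] = 4.5 x 10^-4 × (231/268.3) = 3.87 × 10^-4 M
[I^-] = 9.4 × 10^-3 × (37.3/268.3) = 1.31 × 10^-3 M
PbI2(s) ⇌ Pb^2+(aq) + 2 I^-(aq), so Q = [Pb^2+][I^-]^2
Q = (3.87 x 10^-4)(1.31 × 10^-3)^2 = 6.6 × 10^-10
Q < Ksp, so no precipitate of PbI2 forms.

6.6 × 10^-10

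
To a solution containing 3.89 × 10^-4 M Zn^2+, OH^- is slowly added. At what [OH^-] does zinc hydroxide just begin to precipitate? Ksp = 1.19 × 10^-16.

Zn(OH)2(s) <=> Zn^2+ + 2 OH^-
Ksp = [Zn^2+][OH^-]^2
Precipitation begins when Q = Ksp. With [Zn^2+] = 3.89 × 10^-4 M:
1.19 × 10^-16 = (3.89 × 10^-4) × [OH^-]^2
[OH^-] = (1.19 × 10^-16 / 3.89 × 10^-4)^(1/2) = 5.53 × 10^-7 M

[OH^-] = 5.53 × 10^-7 M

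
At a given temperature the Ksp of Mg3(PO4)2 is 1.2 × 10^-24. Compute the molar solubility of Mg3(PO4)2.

6.4 × 10^-6 M

Mg3(PO4)2(s) <=> 3 Mg^2+(aq) + 2 PO4^3-(aq)
Ksp = [Mg^2+]^3[PO4^3-]^2
If s mol/L of Mg3(PO4)2 dissolves, [Mg^2+] = 3s and [PO4^3-] = 2s.
Substituting: Ksp = (3s)^3(2s)^2 = 108s^5
s = (1.2 × 10^-24 / 108)^(1/5) = 6.4 x 10^-6 M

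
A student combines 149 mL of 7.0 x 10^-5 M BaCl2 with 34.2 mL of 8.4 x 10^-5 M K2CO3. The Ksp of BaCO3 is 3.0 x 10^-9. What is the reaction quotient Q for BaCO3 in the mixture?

Q = 8.9e-10

Total volume = 149 + 34.2 = 183.2 mL.
[Ba^2+] = 7.0 × 10^-5 × (149/183.2) = 5.69 x 10^-5 M
[CO3^2-] = 8.4 × 10^-5 × (34.2/183.2) = 1.57 × 10^-5 M
BaCO3(s) ⇌ Ba^2+(aq) + CO3^2-(aq), so Q = [Ba^2+][CO3^2-]
Q = (5.69 × 10^-5)(1.57 x 10^-5) = 8.9 × 10^-10
Q < Ksp, so no precipitate of BaCO3 forms.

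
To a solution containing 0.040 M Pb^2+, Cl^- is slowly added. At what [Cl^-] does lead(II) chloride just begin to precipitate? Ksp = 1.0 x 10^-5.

PbCl2(s) ⇌ Pb^2+(aq) + 2 Cl^-(aq)
Ksp = [Pb^2+][Cl^-]^2
Precipitation begins when Q = Ksp. With [Pb^2+] = 0.040 M:
1.0 x 10^-5 = (0.040) × [Cl^-]^2
[Cl^-] = (1.0 x 10^-5 / 4.0 x 10^-2)^(1/2) = 1.6 × 10^-2 M

1.6 x 10^-2 M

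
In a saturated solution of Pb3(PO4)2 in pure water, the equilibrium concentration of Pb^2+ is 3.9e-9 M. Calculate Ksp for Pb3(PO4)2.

Pb3(PO4)2(s) <=> 3 Pb^2+ + 2 PO4^3-
Stoichiometry gives [PO4^3-] = (2/3)[Pb^2+] = 2.60 × 10^-9 M.
Ksp = [Pb^2+]^3[PO4^3-]^2
Ksp = (3.9 × 10^-9)^3 × (2.60 × 10^-9)^2 = 4.0 × 10^-43

4.0 × 10^-43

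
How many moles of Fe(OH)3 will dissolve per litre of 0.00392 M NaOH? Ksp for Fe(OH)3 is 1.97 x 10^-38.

s ≈ 3.27 × 10^-31 M

Fe(OH)3(s) ⇌ Fe^3+ + 3 OH^-
Ksp = [Fe^3+][OH^-]^3
Let s be the molar solubility in this solution. [Fe^3+] = s, [OH^-] = 0.00392 + 3s ≈ 0.00392 (common-ion effect: OH^- is already 0.00392 M).
Ksp ≈ s × (0.00392)^3
s = 3.27 x 10^-31 M
Check: 3s = 9.8 × 10^-31 ≪ 0.00392, so the approximation is valid.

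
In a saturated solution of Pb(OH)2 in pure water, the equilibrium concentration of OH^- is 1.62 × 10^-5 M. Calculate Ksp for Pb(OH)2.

2.13e-15

Pb(OH)2(s) ⇌ Pb^2+(aq) + 2 OH^-(aq)
Stoichiometry gives [Pb^2+] = (1/2)[OH^-] = 8.100 x 10^-6 M.
Ksp = [Pb^2+][OH^-]^2
Ksp = 8.100 × 10^-6 × (1.62 x 10^-5)^2 = 2.13 x 10^-15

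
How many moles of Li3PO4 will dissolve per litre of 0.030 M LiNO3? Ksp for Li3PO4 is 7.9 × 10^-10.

Li3PO4(s) <=> 3 Li^+ + PO4^3-
Ksp = [Li^+]^3[PO4^3-]
Let s = moles of Li3PO4 that dissolve per litre. [Li^+] = 0.030 + 3s ≈ 0.030, [PO4^3-] = s (common-ion effect: Li^+ is already 0.030 M).
Ksp ≈ (0.030)^3 × s
s = 2.9 x 10^-5 M
Check: 3s = 8.8 x 10^-5 ≪ 0.030, so the approximation is valid.

s = 2.9e-5 M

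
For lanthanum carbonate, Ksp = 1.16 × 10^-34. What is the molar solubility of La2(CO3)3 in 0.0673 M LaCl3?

La2(CO3)3(s) ⇌ 2 La^3+ + 3 CO3^2-
Ksp = [La^3+]^2[CO3^2-]^3
If s mol/L dissolves here, [La^3+] = 0.0673 + 2s ≈ 0.0673, [CO3^2-] = 3s (common-ion effect: La^3+ is already 0.0673 M).
Ksp ≈ (0.0673)^2 × (3s)^3
s = 9.83 x 10^-12 M
Check: 2s = 2.0 × 10^-11 ≪ 0.0673, so the approximation is valid.

s ≈ 9.83 × 10^-12 M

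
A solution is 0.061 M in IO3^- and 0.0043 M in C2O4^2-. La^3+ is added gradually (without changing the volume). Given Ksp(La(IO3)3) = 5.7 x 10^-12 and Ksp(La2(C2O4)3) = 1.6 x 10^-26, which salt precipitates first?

La2(C2O4)3

Precipitation of each salt starts when its ion product equals its Ksp.
For La(IO3)3: 5.7 x 10^-12 = (0.061)^3 × [La^3+]  ⇒  [La^3+] = 2.5 × 10^-8 M.
For La2(C2O4)3: 1.6 x 10^-26 = (0.0043)^3 × [La^3+]^2  ⇒  [La^3+] = 4.5 × 10^-10 M.
The salt with the lower threshold [La^3+] precipitates first: La2(C2O4)3.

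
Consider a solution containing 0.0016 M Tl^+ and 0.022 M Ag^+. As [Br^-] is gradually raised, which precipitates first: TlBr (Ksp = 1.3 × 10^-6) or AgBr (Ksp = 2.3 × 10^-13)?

Each salt begins to precipitate when Q = Ksp, i.e. when [Br^-] reaches its threshold.
For TlBr: 1.3 × 10^-6 = 0.0016 × [Br^-]  ⇒  [Br^-] = 8.1 × 10^-4 M.
For AgBr: 2.3 × 10^-13 = 0.022 × [Br^-]  ⇒  [Br^-] = 1.0 x 10^-11 M.
The salt with the lower threshold [Br^-] precipitates first: AgBr.

AgBr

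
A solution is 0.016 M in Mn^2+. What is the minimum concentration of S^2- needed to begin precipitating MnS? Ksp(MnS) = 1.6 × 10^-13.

MnS(s) <=> Mn^2+ + S^2-
Ksp = [Mn^2+][S^2-]
Precipitation begins when Q = Ksp. With [Mn^2+] = 0.016 M:
1.6 × 10^-13 = (0.016) × [S^2-]
[S^2-] = (1.6 × 10^-13 / 1.6 x 10^-2) = 1.0 x 10^-11 M

1.0 × 10^-11 M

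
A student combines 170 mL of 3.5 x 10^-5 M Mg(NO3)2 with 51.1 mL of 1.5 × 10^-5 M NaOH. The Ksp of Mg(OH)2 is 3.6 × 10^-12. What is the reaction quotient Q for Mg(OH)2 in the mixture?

Q ≈ 3.2e-16

Total volume = 170 + 51.1 = 221.1 mL.
[Mg^2+] = 3.5 × 10^-5 × (170/221.1) = 2.69 × 10^-5 M
[OH^-] = 1.5 × 10^-5 × (51.1/221.1) = 3.47 × 10^-6 M
Mg(OH)2(s) <=> Mg^2+ + 2 OH^-, so Q = [Mg^2+][OH^-]^2
Q = (2.69 x 10^-5)(3.47 × 10^-6)^2 = 3.2 x 10^-16
Q < Ksp, so no precipitate of Mg(OH)2 forms.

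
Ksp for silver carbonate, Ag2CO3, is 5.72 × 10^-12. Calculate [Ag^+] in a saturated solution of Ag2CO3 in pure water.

[Ag^+] ≈ 2.25 x 10^-4 M

Ag2CO3(s) ⇌ 2 Ag^+(aq) + CO3^2-(aq)
Ksp = [Ag^+]^2[CO3^2-]
With molar solubility s: [Ag^+] = 2s, [CO3^2-] = s.
Substituting: Ksp = (2s)^2s = 4s^3
Solving, s = (5.72 × 10^-12/4)^(1/3) = 1.127 × 10^-4 M
[Ag^+] = 2s = 2.25 × 10^-4 M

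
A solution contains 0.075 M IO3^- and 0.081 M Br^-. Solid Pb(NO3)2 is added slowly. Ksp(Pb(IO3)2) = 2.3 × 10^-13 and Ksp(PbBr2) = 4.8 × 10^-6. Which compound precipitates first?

Pb(IO3)2

Each salt begins to precipitate when Q = Ksp, i.e. when [Pb^2+] reaches its threshold.
For Pb(IO3)2: 2.3 × 10^-13 = (0.075)^2 × [Pb^2+]  ⇒  [Pb^2+] = 4.1 × 10^-11 M.
For PbBr2: 4.8 × 10^-6 = (0.081)^2 × [Pb^2+]  ⇒  [Pb^2+] = 7.3 × 10^-4 M.
The salt with the lower threshold [Pb^2+] precipitates first: Pb(IO3)2.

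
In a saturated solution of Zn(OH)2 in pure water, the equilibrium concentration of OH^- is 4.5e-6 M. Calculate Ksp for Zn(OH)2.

Zn(OH)2(s) ⇌ Zn^2+(aq) + 2 OH^-(aq)
Stoichiometry gives [Zn^2+] = (1/2)[OH^-] = 2.25 × 10^-6 M.
Ksp = [Zn^2+][OH^-]^2
Ksp = 2.25 × 10^-6 × (4.5 × 10^-6)^2 = 4.6 × 10^-17

4.6 × 10^-17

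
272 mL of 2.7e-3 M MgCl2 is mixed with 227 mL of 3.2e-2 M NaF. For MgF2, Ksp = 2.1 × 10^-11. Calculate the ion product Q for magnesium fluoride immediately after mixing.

Total volume = 272 + 227 = 499 mL.
[Mg^2+] = 2.7 × 10^-3 × (272/499) = 1.47 × 10^-3 M
[F^-] = 3.2 × 10^-2 × (227/499) = 1.46 × 10^-2 M
MgF2(s) <=> Mg^2+(aq) + 2 F^-(aq), so Q = [Mg^2+][F^-]^2
Q = (1.47 × 10^-3)(1.46 × 10^-2)^2 = 3.1 × 10^-7
Q > Ksp, so MgF2 will precipitate.

Q = 3.1e-7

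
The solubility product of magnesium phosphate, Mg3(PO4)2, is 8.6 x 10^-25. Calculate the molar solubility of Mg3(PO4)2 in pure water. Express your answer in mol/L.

6.0 × 10^-6 M

Mg3(PO4)2(s) ⇌ 3 Mg^2+ + 2 PO4^3-
Ksp = [Mg^2+]^3[PO4^3-]^2
Let s = molar solubility. Then [Mg^2+] = 3s and [PO4^3-] = 2s.
Ksp = (3s)^3(2s)^2 = 108s^5
s = (8.6 x 10^-25 / 108)^(1/5) = 6.0 × 10^-6 M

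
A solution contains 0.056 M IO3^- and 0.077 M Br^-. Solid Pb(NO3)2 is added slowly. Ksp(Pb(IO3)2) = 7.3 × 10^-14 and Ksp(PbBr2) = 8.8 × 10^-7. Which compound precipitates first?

Pb(IO3)2

Each salt begins to precipitate when Q = Ksp, i.e. when [Pb^2+] reaches its threshold.
For Pb(IO3)2: 7.3 × 10^-14 = (0.056)^2 × [Pb^2+]  ⇒  [Pb^2+] = 2.3 x 10^-11 M.
For PbBr2: 8.8 × 10^-7 = (0.077)^2 × [Pb^2+]  ⇒  [Pb^2+] = 1.5 × 10^-4 M.
The salt with the lower threshold [Pb^2+] precipitates first: Pb(IO3)2.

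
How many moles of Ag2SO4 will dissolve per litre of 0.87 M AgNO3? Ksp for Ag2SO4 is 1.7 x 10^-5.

2.2e-5 M

Ag2SO4(s) ⇌ 2 Ag^+(aq) + SO4^2-(aq)
Ksp = [Ag^+]^2[SO4^2-]
Let s be the molar solubility in this solution. [Ag^+] = 0.87 + 2s ≈ 0.87, [SO4^2-] = s (Ksp is small, so little additional dissolves).
Ksp ≈ (0.87)^2 × s
s = 2.2 x 10^-5 M
Check: 2s = 4.5 x 10^-5 ≪ 0.87, so the approximation is valid.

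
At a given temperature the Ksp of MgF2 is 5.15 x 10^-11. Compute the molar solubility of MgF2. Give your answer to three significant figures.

s ≈ 2.34e-4 M

MgF2(s) <=> Mg^2+ + 2 F^-
Ksp = [Mg^2+][F^-]^2
Let s = molar solubility. Then [Mg^2+] = s and [F^-] = 2s.
So Ksp = s × (2s)^2 = 4s^3
Solving, s = (5.15 x 10^-11/4)^(1/3) = 2.34 x 10^-4 M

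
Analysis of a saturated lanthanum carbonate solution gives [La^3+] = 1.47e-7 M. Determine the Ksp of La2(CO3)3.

La2(CO3)3(s) ⇌ 2 La^3+ + 3 CO3^2-
Stoichiometry gives [CO3^2-] = (3/2)[La^3+] = 2.205 x 10^-7 M.
Ksp = [La^3+]^2[CO3^2-]^3
Ksp = (1.47 x 10^-7)^2 × (2.205 × 10^-7)^3 = 2.32 × 10^-34

2.32e-34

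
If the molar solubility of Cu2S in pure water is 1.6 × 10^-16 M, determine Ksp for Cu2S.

Ksp = 1.6e-47

Cu2S(s) <=> 2 Cu^+(aq) + S^2-(aq)
Let s = molar solubility. Then [Cu^+] = 2s and [S^2-] = s.
Ksp = [Cu^+]^2[S^2-]
Ksp = (2s)^2s = 4s^3
With s = 1.6 × 10^-16: Ksp = 1.6 × 10^-47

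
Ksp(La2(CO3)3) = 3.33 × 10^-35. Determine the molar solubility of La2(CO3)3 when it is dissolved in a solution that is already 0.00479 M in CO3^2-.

s = 8.70 x 10^-15 M

La2(CO3)3(s) ⇌ 2 La^3+ + 3 CO3^2-
Ksp = [La^3+]^2[CO3^2-]^3
If s mol/L dissolves here, [La^3+] = 2s, [CO3^2-] = 0.00479 + 3s ≈ 0.00479 (Ksp is small, so little additional dissolves).
Ksp ≈ (2s)^2 × (0.00479)^3
s = 8.70 × 10^-15 M
Check: 3s = 2.6 × 10^-14 ≪ 0.00479, so the approximation is valid.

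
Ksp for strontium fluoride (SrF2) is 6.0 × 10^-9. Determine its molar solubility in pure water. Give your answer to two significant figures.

s = 1.1 x 10^-3 M

SrF2(s) ⇌ Sr^2+(aq) + 2 F^-(aq)
Ksp = [Sr^2+][F^-]^2
Let s = molar solubility. Then [Sr^2+] = s and [F^-] = 2s.
So Ksp = s × (2s)^2 = 4s^3
s^3 = 6.0 × 10^-9 / 4, so s = 1.1 × 10^-3 M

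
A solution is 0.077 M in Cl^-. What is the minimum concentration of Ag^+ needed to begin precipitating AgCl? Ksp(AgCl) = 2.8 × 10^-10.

3.6e-9 M

AgCl(s) ⇌ Ag^+ + Cl^-
Ksp = [Ag^+][Cl^-]
Precipitation begins when Q = Ksp. With [Cl^-] = 0.077 M:
2.8 × 10^-10 = (0.077) × [Ag^+]
[Ag^+] = (2.8 × 10^-10 / 7.7 x 10^-2) = 3.6 × 10^-9 M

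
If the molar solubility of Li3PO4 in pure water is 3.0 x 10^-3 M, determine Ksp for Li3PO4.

Li3PO4(s) ⇌ 3 Li^+ + PO4^3-
If s mol/L of Li3PO4 dissolves, [Li^+] = 3s and [PO4^3-] = s.
Ksp = [Li^+]^3[PO4^3-]
Ksp = (3s)^3s = 27s^4
Ksp = 27 × (3.0 × 10^-3)^4 = 2.2 × 10^-9

2.2 × 10^-9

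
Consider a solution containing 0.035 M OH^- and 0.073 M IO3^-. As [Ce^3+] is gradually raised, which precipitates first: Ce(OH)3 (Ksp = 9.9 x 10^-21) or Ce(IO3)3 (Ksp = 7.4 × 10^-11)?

Ce(OH)3

Each salt begins to precipitate when Q = Ksp, i.e. when [Ce^3+] reaches its threshold.
For Ce(OH)3: 9.9 x 10^-21 = (0.035)^3 × [Ce^3+]  ⇒  [Ce^3+] = 2.3 x 10^-16 M.
For Ce(IO3)3: 7.4 × 10^-11 = (0.073)^3 × [Ce^3+]  ⇒  [Ce^3+] = 1.9 x 10^-7 M.
The salt with the lower threshold [Ce^3+] precipitates first: Ce(OH)3.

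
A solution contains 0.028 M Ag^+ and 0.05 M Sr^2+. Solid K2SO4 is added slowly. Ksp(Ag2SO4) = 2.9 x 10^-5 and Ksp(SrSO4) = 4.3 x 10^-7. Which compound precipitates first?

Precipitation of each salt starts when its ion product equals its Ksp.
For Ag2SO4: 2.9 x 10^-5 = (0.028)^2 × [SO4^2-]  ⇒  [SO4^2-] = 3.7 x 10^-2 M.
For SrSO4: 4.3 x 10^-7 = 0.05 × [SO4^2-]  ⇒  [SO4^2-] = 8.6 x 10^-6 M.
The salt with the lower threshold [SO4^2-] precipitates first: SrSO4.

SrSO4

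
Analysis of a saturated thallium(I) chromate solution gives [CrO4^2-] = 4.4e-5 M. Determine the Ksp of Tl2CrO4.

3.4 × 10^-13

Tl2CrO4(s) ⇌ 2 Tl^+ + CrO4^2-
Stoichiometry gives [Tl^+] = (2/1)[CrO4^2-] = 8.80 x 10^-5 M.
Ksp = [Tl^+]^2[CrO4^2-]
Ksp = (8.80 × 10^-5)^2 × 4.4 x 10^-5 = 3.4 × 10^-13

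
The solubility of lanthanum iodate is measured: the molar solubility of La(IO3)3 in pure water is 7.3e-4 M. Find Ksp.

La(IO3)3(s) ⇌ La^3+ + 3 IO3^-
With molar solubility s: [La^3+] = s, [IO3^-] = 3s.
Ksp = [La^3+][IO3^-]^3
Ksp = s(3s)^3 = 27s^4
With s = 7.3 × 10^-4: Ksp = 7.7 × 10^-12

Ksp = 7.7 × 10^-12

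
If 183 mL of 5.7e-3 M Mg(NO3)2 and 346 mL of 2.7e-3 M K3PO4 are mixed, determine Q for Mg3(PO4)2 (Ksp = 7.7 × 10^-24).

Total volume = 183 + 346 = 529 mL.
[Mg^2+] = 5.7 × 10^-3 × (183/529) = 1.97 × 10^-3 M
[PO4^3-] = 2.7 × 10^-3 × (346/529) = 1.77 x 10^-3 M
Mg3(PO4)2(s) ⇌ 3 Mg^2+ + 2 PO4^3-, so Q = [Mg^2+]^3[PO4^3-]^2
Q = (1.97 × 10^-3)^3(1.77 × 10^-3)^2 = 2.4 × 10^-14
Q > Ksp, so Mg3(PO4)2 will precipitate.

2.4e-14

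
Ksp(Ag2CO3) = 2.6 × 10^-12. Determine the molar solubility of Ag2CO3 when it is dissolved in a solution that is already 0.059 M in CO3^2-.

Ag2CO3(s) ⇌ 2 Ag^+(aq) + CO3^2-(aq)
Ksp = [Ag^+]^2[CO3^2-]
Let s be the molar solubility in this solution. [Ag^+] = 2s, [CO3^2-] = 0.059 + s ≈ 0.059 (common-ion effect: CO3^2- is already 0.059 M).
Ksp ≈ (2s)^2 × 0.059
s = 3.3 x 10^-6 M
Check: s = 3.3 × 10^-6 ≪ 0.059, so the approximation is valid.

s ≈ 3.3 x 10^-6 M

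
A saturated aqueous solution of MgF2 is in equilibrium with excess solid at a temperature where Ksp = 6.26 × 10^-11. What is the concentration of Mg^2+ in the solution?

MgF2(s) <=> Mg^2+ + 2 F^-
Ksp = [Mg^2+][F^-]^2
If s mol/L of MgF2 dissolves, [Mg^2+] = s and [F^-] = 2s.
Ksp = s(2s)^2 = 4s^3
Solving, s = (6.26 × 10^-11/4)^(1/3) = 2.501 x 10^-4 M
[Mg^2+] = s = 2.50 x 10^-4 M

[Mg^2+] ≈ 2.50e-4 M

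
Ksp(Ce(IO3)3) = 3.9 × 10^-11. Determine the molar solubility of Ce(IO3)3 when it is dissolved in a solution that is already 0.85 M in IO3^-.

Ce(IO3)3(s) ⇌ Ce^3+ + 3 IO3^-
Ksp = [Ce^3+][IO3^-]^3
Let s be the molar solubility in this solution. [Ce^3+] = s, [IO3^-] = 0.85 + 3s ≈ 0.85 (since the IO3^- already present dominates).
Ksp ≈ s × (0.85)^3
s = 6.4 x 10^-11 M
Check: 3s = 1.9 × 10^-10 ≪ 0.85, so the approximation is valid.

s ≈ 6.4e-11 M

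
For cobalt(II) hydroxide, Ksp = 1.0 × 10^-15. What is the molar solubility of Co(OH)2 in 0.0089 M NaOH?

Co(OH)2(s) ⇌ Co^2+(aq) + 2 OH^-(aq)
Ksp = [Co^2+][OH^-]^2
If s mol/L dissolves here, [Co^2+] = s, [OH^-] = 0.0089 + 2s ≈ 0.0089 (Ksp is small, so little additional dissolves).
Ksp ≈ s × (0.0089)^2
s = 1.3 × 10^-11 M
Check: 2s = 2.5 × 10^-11 ≪ 0.0089, so the approximation is valid.

s ≈ 1.3e-11 M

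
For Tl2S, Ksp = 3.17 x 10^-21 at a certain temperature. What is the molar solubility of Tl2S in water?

s ≈ 9.25e-8 M

Tl2S(s) ⇌ 2 Tl^+ + S^2-
Ksp = [Tl^+]^2[S^2-]
For each mole of Tl2S that dissolves: [Tl^+] = 2s, [S^2-] = s.
Substituting: Ksp = (2s)^2s = 4s^3
s = (3.17 x 10^-21 / 4)^(1/3) = 9.25 × 10^-8 M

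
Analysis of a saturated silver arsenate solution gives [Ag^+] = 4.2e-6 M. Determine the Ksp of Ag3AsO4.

Ksp ≈ 1.0 × 10^-22

Ag3AsO4(s) ⇌ 3 Ag^+(aq) + AsO4^3-(aq)
Stoichiometry gives [AsO4^3-] = (1/3)[Ag^+] = 1.40 × 10^-6 M.
Ksp = [Ag^+]^3[AsO4^3-]
Ksp = (4.2 × 10^-6)^3 × 1.40 × 10^-6 = 1.0 × 10^-22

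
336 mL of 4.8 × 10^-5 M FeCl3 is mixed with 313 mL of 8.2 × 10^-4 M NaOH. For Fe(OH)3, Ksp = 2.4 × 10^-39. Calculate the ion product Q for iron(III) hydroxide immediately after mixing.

Q ≈ 1.5e-15

Total volume = 336 + 313 = 649 mL.
[Fe^3+] = 4.8 × 10^-5 × (336/649) = 2.49 × 10^-5 M
[OH^-] = 8.2 × 10^-4 × (313/649) = 3.95 × 10^-4 M
Fe(OH)3(s) ⇌ Fe^3+ + 3 OH^-, so Q = [Fe^3+][OH^-]^3
Q = (2.49 × 10^-5)(3.95 x 10^-4)^3 = 1.5 x 10^-15
Q > Ksp, so Fe(OH)3 will precipitate.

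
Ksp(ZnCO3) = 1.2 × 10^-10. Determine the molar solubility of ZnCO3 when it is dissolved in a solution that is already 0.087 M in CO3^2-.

ZnCO3(s) <=> Zn^2+(aq) + CO3^2-(aq)
Ksp = [Zn^2+][CO3^2-]
Let s be the molar solubility in this solution. [Zn^2+] = s, [CO3^2-] = 0.087 + s ≈ 0.087 (since the CO3^2- already present dominates).
Ksp ≈ s × 0.087
s = 1.4 x 10^-9 M
Check: s = 1.4 x 10^-9 ≪ 0.087, so the approximation is valid.

s = 1.4 × 10^-9 M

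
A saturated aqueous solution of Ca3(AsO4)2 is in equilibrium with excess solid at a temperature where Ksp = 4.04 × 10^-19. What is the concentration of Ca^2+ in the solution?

[Ca^2+] ≈ 2.46 × 10^-4 M

Ca3(AsO4)2(s) ⇌ 3 Ca^2+ + 2 AsO4^3-
Ksp = [Ca^2+]^3[AsO4^3-]^2
For each mole of Ca3(AsO4)2 that dissolves: [Ca^2+] = 3s, [AsO4^3-] = 2s.
So Ksp = (3s)^3 × (2s)^2 = 108s^5
s = (4.04 × 10^-19 / 108)^(1/5) = 8.215 x 10^-5 M
[Ca^2+] = 3s = 2.46 x 10^-4 M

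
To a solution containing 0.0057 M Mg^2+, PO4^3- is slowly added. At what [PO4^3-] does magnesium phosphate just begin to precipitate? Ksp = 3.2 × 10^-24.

Mg3(PO4)2(s) ⇌ 3 Mg^2+ + 2 PO4^3-
Ksp = [Mg^2+]^3[PO4^3-]^2
Precipitation begins when Q = Ksp. With [Mg^2+] = 0.0057 M:
3.2 × 10^-24 = (0.0057)^3 × [PO4^3-]^2
[PO4^3-] = (3.2 × 10^-24 / 1.85 × 10^-7)^(1/2) = 4.2 x 10^-9 M

[PO4^3-] = 4.2e-9 M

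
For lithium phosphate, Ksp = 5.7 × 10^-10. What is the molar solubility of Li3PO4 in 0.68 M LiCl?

Li3PO4(s) ⇌ 3 Li^+(aq) + PO4^3-(aq)
Ksp = [Li^+]^3[PO4^3-]
Let s be the molar solubility in this solution. [Li^+] = 0.68 + 3s ≈ 0.68, [PO4^3-] = s (since Li^+ from LiCl dominates).
Ksp ≈ (0.68)^3 × s
s = 1.8 x 10^-9 M
Check: 3s = 5.4 × 10^-9 ≪ 0.68, so the approximation is valid.

1.8e-9 M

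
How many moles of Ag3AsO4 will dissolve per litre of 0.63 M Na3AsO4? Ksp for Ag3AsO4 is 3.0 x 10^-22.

s ≈ 2.6 × 10^-8 M

Ag3AsO4(s) <=> 3 Ag^+(aq) + AsO4^3-(aq)
Ksp = [Ag^+]^3[AsO4^3-]
Let s = moles of Ag3AsO4 that dissolve per litre. [Ag^+] = 3s, [AsO4^3-] = 0.63 + s ≈ 0.63 (common-ion effect: AsO4^3- is already 0.63 M).
Ksp ≈ (3s)^3 × 0.63
s = 2.6 × 10^-8 M
Check: s = 2.6 × 10^-8 ≪ 0.63, so the approximation is valid.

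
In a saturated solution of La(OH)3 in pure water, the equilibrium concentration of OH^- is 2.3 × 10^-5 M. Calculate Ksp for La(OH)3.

Ksp = 9.3e-20

La(OH)3(s) ⇌ La^3+(aq) + 3 OH^-(aq)
Stoichiometry gives [La^3+] = (1/3)[OH^-] = 7.67 x 10^-6 M.
Ksp = [La^3+][OH^-]^3
Ksp = 7.67 × 10^-6 × (2.3 × 10^-5)^3 = 9.3 x 10^-20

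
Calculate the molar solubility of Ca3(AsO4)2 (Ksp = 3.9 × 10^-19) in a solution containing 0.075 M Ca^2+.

1.5e-8 M

Ca3(AsO4)2(s) ⇌ 3 Ca^2+(aq) + 2 AsO4^3-(aq)
Ksp = [Ca^2+]^3[AsO4^3-]^2
Let s be the molar solubility in this solution. [Ca^2+] = 0.075 + 3s ≈ 0.075, [AsO4^3-] = 2s (Ksp is small, so little additional dissolves).
Ksp ≈ (0.075)^3 × (2s)^2
s = 1.5 x 10^-8 M
Check: 3s = 4.6 × 10^-8 ≪ 0.075, so the approximation is valid.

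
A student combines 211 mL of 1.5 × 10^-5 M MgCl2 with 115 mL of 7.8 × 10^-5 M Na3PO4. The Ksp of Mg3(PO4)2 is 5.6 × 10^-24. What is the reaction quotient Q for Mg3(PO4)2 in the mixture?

Total volume = 211 + 115 = 326 mL.
[Mg^2+] = 1.5 × 10^-5 × (211/326) = 9.71 x 10^-6 M
[PO4^3-] = 7.8 × 10^-5 × (115/326) = 2.75 x 10^-5 M
Mg3(PO4)2(s) <=> 3 Mg^2+ + 2 PO4^3-, so Q = [Mg^2+]^3[PO4^3-]^2
Q = (9.71 × 10^-6)^3(2.75 × 10^-5)^2 = 6.9 x 10^-25
Q < Ksp, so no precipitate of Mg3(PO4)2 forms.

Q ≈ 6.9 × 10^-25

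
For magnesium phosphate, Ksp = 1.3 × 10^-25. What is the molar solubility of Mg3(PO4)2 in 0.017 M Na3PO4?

s ≈ 2.6e-8 M

Mg3(PO4)2(s) ⇌ 3 Mg^2+ + 2 PO4^3-
Ksp = [Mg^2+]^3[PO4^3-]^2
Let s = moles of Mg3(PO4)2 that dissolve per litre. [Mg^2+] = 3s, [PO4^3-] = 0.017 + 2s ≈ 0.017 (since PO4^3- from Na3PO4 dominates).
Ksp ≈ (3s)^3 × (0.017)^2
s = 2.6 × 10^-8 M
Check: 2s = 5.1 x 10^-8 ≪ 0.017, so the approximation is valid.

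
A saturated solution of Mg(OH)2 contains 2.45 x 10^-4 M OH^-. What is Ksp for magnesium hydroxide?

7.35e-12

Mg(OH)2(s) ⇌ Mg^2+(aq) + 2 OH^-(aq)
Stoichiometry gives [Mg^2+] = (1/2)[OH^-] = 1.225 × 10^-4 M.
Ksp = [Mg^2+][OH^-]^2
Ksp = 1.225 × 10^-4 × (2.45 x 10^-4)^2 = 7.35 × 10^-12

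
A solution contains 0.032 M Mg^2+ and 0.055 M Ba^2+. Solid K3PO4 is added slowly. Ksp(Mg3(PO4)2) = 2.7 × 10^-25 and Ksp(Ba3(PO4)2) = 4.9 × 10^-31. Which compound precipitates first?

Ba3(PO4)2

Precipitation of each salt starts when its ion product equals its Ksp.
For Mg3(PO4)2: 2.7 × 10^-25 = (0.032)^3 × [PO4^3-]^2  ⇒  [PO4^3-] = 9.1 × 10^-11 M.
For Ba3(PO4)2: 4.9 × 10^-31 = (0.055)^3 × [PO4^3-]^2  ⇒  [PO4^3-] = 5.4 × 10^-14 M.
The salt with the lower threshold [PO4^3-] precipitates first: Ba3(PO4)2.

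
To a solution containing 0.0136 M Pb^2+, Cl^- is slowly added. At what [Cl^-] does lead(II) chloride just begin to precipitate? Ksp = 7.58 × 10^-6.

[Cl^-] = 0.0236 M

PbCl2(s) <=> Pb^2+ + 2 Cl^-
Ksp = [Pb^2+][Cl^-]^2
Precipitation begins when Q = Ksp. With [Pb^2+] = 0.0136 M:
7.58 × 10^-6 = (0.0136) × [Cl^-]^2
[Cl^-] = (7.58 × 10^-6 / 1.36 × 10^-2)^(1/2) = 2.36 × 10^-2 M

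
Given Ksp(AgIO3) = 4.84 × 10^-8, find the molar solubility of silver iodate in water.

AgIO3(s) <=> Ag^+ + IO3^-
Ksp = [Ag^+][IO3^-]
Let s = molar solubility. Then [Ag^+] = s and [IO3^-] = s.
Ksp = s × s = s^2
s = √(4.84 × 10^-8) = 2.20 × 10^-4 M

2.20 × 10^-4 M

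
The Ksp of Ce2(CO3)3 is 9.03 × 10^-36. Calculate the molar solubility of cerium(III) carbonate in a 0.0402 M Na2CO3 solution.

s ≈ 1.86 × 10^-16 M

Ce2(CO3)3(s) <=> 2 Ce^3+(aq) + 3 CO3^2-(aq)
Ksp = [Ce^3+]^2[CO3^2-]^3
If s mol/L dissolves here, [Ce^3+] = 2s, [CO3^2-] = 0.0402 + 3s ≈ 0.0402 (since CO3^2- from Na2CO3 dominates).
Ksp ≈ (2s)^2 × (0.0402)^3
s = 1.86 x 10^-16 M
Check: 3s = 5.6 × 10^-16 ≪ 0.0402, so the approximation is valid.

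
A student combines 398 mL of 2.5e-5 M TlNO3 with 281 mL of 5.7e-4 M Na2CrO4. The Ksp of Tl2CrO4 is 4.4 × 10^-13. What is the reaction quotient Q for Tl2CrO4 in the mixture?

Total volume = 398 + 281 = 679 mL.
[Tl^+] = 2.5 × 10^-5 × (398/679) = 1.47 × 10^-5 M
[CrO4^2-] = 5.7 × 10^-4 × (281/679) = 2.36 × 10^-4 M
Tl2CrO4(s) ⇌ 2 Tl^+(aq) + CrO4^2-(aq), so Q = [Tl^+]^2[CrO4^2-]
Q = (1.47 x 10^-5)^2(2.36 x 10^-4) = 5.1 × 10^-14
Q < Ksp, so no precipitate of Tl2CrO4 forms.

Q = 5.1 x 10^-14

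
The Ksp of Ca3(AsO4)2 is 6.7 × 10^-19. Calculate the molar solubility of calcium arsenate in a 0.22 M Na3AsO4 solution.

Ca3(AsO4)2(s) <=> 3 Ca^2+(aq) + 2 AsO4^3-(aq)
Ksp = [Ca^2+]^3[AsO4^3-]^2
Let s = moles of Ca3(AsO4)2 that dissolve per litre. [Ca^2+] = 3s, [AsO4^3-] = 0.22 + 2s ≈ 0.22 (Ksp is small, so little additional dissolves).
Ksp ≈ (3s)^3 × (0.22)^2
s = 8.0 × 10^-7 M
Check: 2s = 1.6 x 10^-6 ≪ 0.22, so the approximation is valid.

8.0e-7 M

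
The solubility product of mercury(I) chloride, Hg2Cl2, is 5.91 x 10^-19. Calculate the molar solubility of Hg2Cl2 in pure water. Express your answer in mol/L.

Hg2Cl2(s) ⇌ Hg2^2+(aq) + 2 Cl^-(aq)
Ksp = [Hg2^2+][Cl^-]^2
Let s = molar solubility. Then [Hg2^2+] = s and [Cl^-] = 2s.
So Ksp = s × (2s)^2 = 4s^3
s = (5.91 x 10^-19 / 4)^(1/3) = 5.29 × 10^-7 M

5.29 x 10^-7 M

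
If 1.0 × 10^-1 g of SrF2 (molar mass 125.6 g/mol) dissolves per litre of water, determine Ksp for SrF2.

Molar solubility s = (1.0 x 10^-1 g/L) / (125.6 g/mol) = 7.96 x 10^-4 M.
SrF2(s) <=> Sr^2+ + 2 F^-
Let s = molar solubility. Then [Sr^2+] = s and [F^-] = 2s.
Ksp = [Sr^2+][F^-]^2
Substituting: Ksp = s(2s)^2 = 4s^3
With s = 7.96 × 10^-4: Ksp = 2.0 × 10^-9

Ksp = 2.0 × 10^-9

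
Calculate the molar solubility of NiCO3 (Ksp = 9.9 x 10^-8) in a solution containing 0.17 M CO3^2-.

s ≈ 5.8 x 10^-7 M

NiCO3(s) ⇌ Ni^2+ + CO3^2-
Ksp = [Ni^2+][CO3^2-]
Let s be the molar solubility in this solution. [Ni^2+] = s, [CO3^2-] = 0.17 + s ≈ 0.17 (Ksp is small, so little additional dissolves).
Ksp ≈ s × 0.17
s = 5.8 x 10^-7 M
Check: s = 5.8 × 10^-7 ≪ 0.17, so the approximation is valid.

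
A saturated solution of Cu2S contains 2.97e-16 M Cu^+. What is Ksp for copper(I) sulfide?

Cu2S(s) ⇌ 2 Cu^+(aq) + S^2-(aq)
Stoichiometry gives [S^2-] = (1/2)[Cu^+] = 1.485 × 10^-16 M.
Ksp = [Cu^+]^2[S^2-]
Ksp = (2.97 × 10^-16)^2 × 1.485 x 10^-16 = 1.31 x 10^-47

1.31 x 10^-47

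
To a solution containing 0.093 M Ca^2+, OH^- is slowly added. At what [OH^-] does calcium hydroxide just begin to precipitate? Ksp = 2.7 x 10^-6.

[OH^-] = 5.4 x 10^-3 M

Ca(OH)2(s) ⇌ Ca^2+ + 2 OH^-
Ksp = [Ca^2+][OH^-]^2
Precipitation begins when Q = Ksp. With [Ca^2+] = 0.093 M:
2.7 x 10^-6 = (0.093) × [OH^-]^2
[OH^-] = (2.7 x 10^-6 / 9.3 x 10^-2)^(1/2) = 5.4 × 10^-3 M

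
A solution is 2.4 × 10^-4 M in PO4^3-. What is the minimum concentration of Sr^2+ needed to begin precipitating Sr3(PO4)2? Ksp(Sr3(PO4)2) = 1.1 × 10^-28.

1.2 x 10^-7 M

Sr3(PO4)2(s) <=> 3 Sr^2+ + 2 PO4^3-
Ksp = [Sr^2+]^3[PO4^3-]^2
Precipitation begins when Q = Ksp. With [PO4^3-] = 2.4 × 10^-4 M:
1.1 × 10^-28 = (2.4 × 10^-4)^2 × [Sr^2+]^3
[Sr^2+] = (1.1 × 10^-28 / 5.76 × 10^-8)^(1/3) = 1.2 × 10^-7 M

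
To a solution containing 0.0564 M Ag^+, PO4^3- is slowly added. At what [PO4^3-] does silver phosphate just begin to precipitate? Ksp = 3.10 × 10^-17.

[PO4^3-] ≈ 1.73e-13 M

Ag3PO4(s) <=> 3 Ag^+ + PO4^3-
Ksp = [Ag^+]^3[PO4^3-]
Precipitation begins when Q = Ksp. With [Ag^+] = 0.0564 M:
3.10 × 10^-17 = (0.0564)^3 × [PO4^3-]
[PO4^3-] = (3.10 × 10^-17 / 1.794 x 10^-4) = 1.73 x 10^-13 M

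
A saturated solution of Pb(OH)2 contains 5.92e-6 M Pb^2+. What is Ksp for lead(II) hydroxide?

Pb(OH)2(s) ⇌ Pb^2+(aq) + 2 OH^-(aq)
Stoichiometry gives [OH^-] = (2/1)[Pb^2+] = 1.184 × 10^-5 M.
Ksp = [Pb^2+][OH^-]^2
Ksp = 5.92 × 10^-6 × (1.184 × 10^-5)^2 = 8.30 × 10^-16

Ksp ≈ 8.30e-16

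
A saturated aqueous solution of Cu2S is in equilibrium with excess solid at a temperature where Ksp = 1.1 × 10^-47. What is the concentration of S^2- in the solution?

[S^2-] = 1.4e-16 M

Cu2S(s) ⇌ 2 Cu^+(aq) + S^2-(aq)
Ksp = [Cu^+]^2[S^2-]
With molar solubility s: [Cu^+] = 2s, [S^2-] = s.
Substituting: Ksp = (2s)^2s = 4s^3
Solving, s = (1.1 × 10^-47/4)^(1/3) = 1.40 × 10^-16 M
[S^2-] = s = 1.4 x 10^-16 M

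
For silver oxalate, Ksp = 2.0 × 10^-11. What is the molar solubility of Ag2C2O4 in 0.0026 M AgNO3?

Ag2C2O4(s) ⇌ 2 Ag^+ + C2O4^2-
Ksp = [Ag^+]^2[C2O4^2-]
If s mol/L dissolves here, [Ag^+] = 0.0026 + 2s ≈ 0.0026, [C2O4^2-] = s (since Ag^+ from AgNO3 dominates).
Ksp ≈ (0.0026)^2 × s
s = 3.0 × 10^-6 M
Check: 2s = 5.9 × 10^-6 ≪ 0.0026, so the approximation is valid.

3.0 × 10^-6 M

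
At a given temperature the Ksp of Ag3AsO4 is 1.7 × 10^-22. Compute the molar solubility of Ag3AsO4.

s ≈ 1.6 × 10^-6 M

Ag3AsO4(s) ⇌ 3 Ag^+(aq) + AsO4^3-(aq)
Ksp = [Ag^+]^3[AsO4^3-]
For each mole of Ag3AsO4 that dissolves: [Ag^+] = 3s, [AsO4^3-] = s.
Substituting: Ksp = (3s)^3s = 27s^4
Solving, s = (1.7 × 10^-22/27)^(1/4) = 1.6 x 10^-6 M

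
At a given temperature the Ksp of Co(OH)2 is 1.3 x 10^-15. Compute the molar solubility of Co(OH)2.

Co(OH)2(s) ⇌ Co^2+(aq) + 2 OH^-(aq)
Ksp = [Co^2+][OH^-]^2
If s mol/L of Co(OH)2 dissolves, [Co^2+] = s and [OH^-] = 2s.
So Ksp = s × (2s)^2 = 4s^3
Solving, s = (1.3 x 10^-15/4)^(1/3) = 6.9 x 10^-6 M

6.9e-6 M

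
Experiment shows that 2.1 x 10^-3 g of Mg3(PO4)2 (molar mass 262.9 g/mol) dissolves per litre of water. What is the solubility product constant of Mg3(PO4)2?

Ksp = 3.5 x 10^-24

Molar solubility s = (2.1 × 10^-3 g/L) / (262.9 g/mol) = 7.99 x 10^-6 M.
Mg3(PO4)2(s) ⇌ 3 Mg^2+ + 2 PO4^3-
Let s = molar solubility. Then [Mg^2+] = 3s and [PO4^3-] = 2s.
Ksp = [Mg^2+]^3[PO4^3-]^2
So Ksp = (3s)^3 × (2s)^2 = 108s^5
Ksp = 108 × (7.99 x 10^-6)^5 = 3.5 × 10^-24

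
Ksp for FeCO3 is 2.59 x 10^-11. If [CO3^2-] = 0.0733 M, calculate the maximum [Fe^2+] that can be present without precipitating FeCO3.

FeCO3(s) ⇌ Fe^2+(aq) + CO3^2-(aq)
Ksp = [Fe^2+][CO3^2-]
Precipitation begins when Q = Ksp. With [CO3^2-] = 0.0733 M:
2.59 x 10^-11 = (0.0733) × [Fe^2+]
[Fe^2+] = (2.59 x 10^-11 / 7.33 × 10^-2) = 3.53 × 10^-10 M

[Fe^2+] ≈ 3.53e-10 M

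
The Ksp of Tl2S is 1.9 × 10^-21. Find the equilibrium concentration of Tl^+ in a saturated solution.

Tl2S(s) ⇌ 2 Tl^+(aq) + S^2-(aq)
Ksp = [Tl^+]^2[S^2-]
If s mol/L of Tl2S dissolves, [Tl^+] = 2s and [S^2-] = s.
Substituting: Ksp = (2s)^2s = 4s^3
s^3 = 1.9 × 10^-21 / 4, so s = 7.80 × 10^-8 M
[Tl^+] = 2s = 1.6 × 10^-7 M

[Tl^+] ≈ 1.6 × 10^-7 M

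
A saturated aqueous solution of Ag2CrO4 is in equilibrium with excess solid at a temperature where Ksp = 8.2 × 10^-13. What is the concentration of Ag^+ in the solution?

Ag2CrO4(s) <=> 2 Ag^+ + CrO4^2-
Ksp = [Ag^+]^2[CrO4^2-]
With molar solubility s: [Ag^+] = 2s, [CrO4^2-] = s.
So Ksp = (2s)^2 × s = 4s^3
s = (8.2 × 10^-13 / 4)^(1/3) = 5.90 x 10^-5 M
[Ag^+] = 2s = 1.2 x 10^-4 M

[Ag^+] = 1.2e-4 M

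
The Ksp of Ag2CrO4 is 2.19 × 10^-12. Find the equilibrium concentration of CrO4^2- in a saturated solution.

[CrO4^2-] ≈ 8.18e-5 M

Ag2CrO4(s) ⇌ 2 Ag^+ + CrO4^2-
Ksp = [Ag^+]^2[CrO4^2-]
If s mol/L of Ag2CrO4 dissolves, [Ag^+] = 2s and [CrO4^2-] = s.
Ksp = (2s)^2s = 4s^3
s = (2.19 × 10^-12 / 4)^(1/3) = 8.181 × 10^-5 M
[CrO4^2-] = s = 8.18 × 10^-5 M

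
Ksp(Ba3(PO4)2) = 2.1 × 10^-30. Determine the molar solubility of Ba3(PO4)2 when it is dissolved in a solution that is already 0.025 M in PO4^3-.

5.0e-10 M

Ba3(PO4)2(s) ⇌ 3 Ba^2+ + 2 PO4^3-
Ksp = [Ba^2+]^3[PO4^3-]^2
Let s = moles of Ba3(PO4)2 that dissolve per litre. [Ba^2+] = 3s, [PO4^3-] = 0.025 + 2s ≈ 0.025 (Ksp is small, so little additional dissolves).
Ksp ≈ (3s)^3 × (0.025)^2
s = 5.0 x 10^-10 M
Check: 2s = 1.0 × 10^-9 ≪ 0.025, so the approximation is valid.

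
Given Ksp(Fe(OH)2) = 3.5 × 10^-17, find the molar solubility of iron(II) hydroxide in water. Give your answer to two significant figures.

s ≈ 2.1 × 10^-6 M

Fe(OH)2(s) ⇌ Fe^2+ + 2 OH^-
Ksp = [Fe^2+][OH^-]^2
With molar solubility s: [Fe^2+] = s, [OH^-] = 2s.
So Ksp = s × (2s)^2 = 4s^3
Solving, s = (3.5 × 10^-17/4)^(1/3) = 2.1 × 10^-6 M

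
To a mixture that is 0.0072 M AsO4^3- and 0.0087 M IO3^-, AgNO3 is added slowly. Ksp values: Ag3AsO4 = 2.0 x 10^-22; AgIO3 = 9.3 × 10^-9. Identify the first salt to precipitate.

Each salt begins to precipitate when Q = Ksp, i.e. when [Ag^+] reaches its threshold.
For Ag3AsO4: 2.0 x 10^-22 = 0.0072 × [Ag^+]^3  ⇒  [Ag^+] = 3.0 × 10^-7 M.
For AgIO3: 9.3 × 10^-9 = 0.0087 × [Ag^+]  ⇒  [Ag^+] = 1.1 × 10^-6 M.
The salt with the lower threshold [Ag^+] precipitates first: Ag3AsO4.

Ag3AsO4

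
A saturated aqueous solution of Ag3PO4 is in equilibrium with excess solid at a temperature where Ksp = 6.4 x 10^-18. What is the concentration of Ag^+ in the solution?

Ag3PO4(s) ⇌ 3 Ag^+(aq) + PO4^3-(aq)
Ksp = [Ag^+]^3[PO4^3-]
For each mole of Ag3PO4 that dissolves: [Ag^+] = 3s, [PO4^3-] = s.
So Ksp = (3s)^3 × s = 27s^4
s = (6.4 x 10^-18 / 27)^(1/4) = 2.21 × 10^-5 M
[Ag^+] = 3s = 6.6 × 10^-5 M

6.6e-5 M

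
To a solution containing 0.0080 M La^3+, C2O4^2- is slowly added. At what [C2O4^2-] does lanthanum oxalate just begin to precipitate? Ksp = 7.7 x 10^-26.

1.1 × 10^-7 M

La2(C2O4)3(s) ⇌ 2 La^3+ + 3 C2O4^2-
Ksp = [La^3+]^2[C2O4^2-]^3
Precipitation begins when Q = Ksp. With [La^3+] = 0.0080 M:
7.7 x 10^-26 = (0.0080)^2 × [C2O4^2-]^3
[C2O4^2-] = (7.7 x 10^-26 / 6.40 x 10^-5)^(1/3) = 1.1 x 10^-7 M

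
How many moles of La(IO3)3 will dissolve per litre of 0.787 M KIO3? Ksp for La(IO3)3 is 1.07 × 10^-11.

La(IO3)3(s) ⇌ La^3+ + 3 IO3^-
Ksp = [La^3+][IO3^-]^3
If s mol/L dissolves here, [La^3+] = s, [IO3^-] = 0.787 + 3s ≈ 0.787 (since IO3^- from KIO3 dominates).
Ksp ≈ s × (0.787)^3
s = 2.20 × 10^-11 M
Check: 3s = 6.6 × 10^-11 ≪ 0.787, so the approximation is valid.

s ≈ 2.20 x 10^-11 M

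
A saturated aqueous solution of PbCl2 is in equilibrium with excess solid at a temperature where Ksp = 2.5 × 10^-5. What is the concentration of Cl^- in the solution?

0.037 M

PbCl2(s) ⇌ Pb^2+(aq) + 2 Cl^-(aq)
Ksp = [Pb^2+][Cl^-]^2
With molar solubility s: [Pb^2+] = s, [Cl^-] = 2s.
Substituting: Ksp = s(2s)^2 = 4s^3
s = (2.5 × 10^-5 / 4)^(1/3) = 1.84 × 10^-2 M
[Cl^-] = 2s = 3.7 x 10^-2 M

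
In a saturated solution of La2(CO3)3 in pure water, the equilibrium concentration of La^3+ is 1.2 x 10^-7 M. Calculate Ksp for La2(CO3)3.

La2(CO3)3(s) ⇌ 2 La^3+(aq) + 3 CO3^2-(aq)
Stoichiometry gives [CO3^2-] = (3/2)[La^3+] = 1.80 × 10^-7 M.
Ksp = [La^3+]^2[CO3^2-]^3
Ksp = (1.2 × 10^-7)^2 × (1.80 x 10^-7)^3 = 8.4 x 10^-35

8.4 x 10^-35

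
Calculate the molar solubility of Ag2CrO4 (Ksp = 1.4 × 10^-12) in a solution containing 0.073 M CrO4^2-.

s ≈ 2.2 × 10^-6 M

Ag2CrO4(s) ⇌ 2 Ag^+(aq) + CrO4^2-(aq)
Ksp = [Ag^+]^2[CrO4^2-]
Let s = moles of Ag2CrO4 that dissolve per litre. [Ag^+] = 2s, [CrO4^2-] = 0.073 + s ≈ 0.073 (since the CrO4^2- already present dominates).
Ksp ≈ (2s)^2 × 0.073
s = 2.2 x 10^-6 M
Check: s = 2.2 × 10^-6 ≪ 0.073, so the approximation is valid.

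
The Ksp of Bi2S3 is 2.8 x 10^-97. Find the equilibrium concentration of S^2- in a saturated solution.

Bi2S3(s) ⇌ 2 Bi^3+(aq) + 3 S^2-(aq)
Ksp = [Bi^3+]^2[S^2-]^3
With molar solubility s: [Bi^3+] = 2s, [S^2-] = 3s.
Ksp = (2s)^2(3s)^3 = 108s^5
Solving, s = (2.8 x 10^-97/108)^(1/5) = 1.92 x 10^-20 M
[S^2-] = 3s = 5.8 x 10^-20 M

[S^2-] = 5.8 x 10^-20 M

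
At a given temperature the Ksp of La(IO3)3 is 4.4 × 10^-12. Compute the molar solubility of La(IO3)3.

s = 6.4 × 10^-4 M

La(IO3)3(s) ⇌ La^3+(aq) + 3 IO3^-(aq)
Ksp = [La^3+][IO3^-]^3
For each mole of La(IO3)3 that dissolves: [La^3+] = s, [IO3^-] = 3s.
Ksp = s(3s)^3 = 27s^4
s = (4.4 × 10^-12 / 27)^(1/4) = 6.4 × 10^-4 M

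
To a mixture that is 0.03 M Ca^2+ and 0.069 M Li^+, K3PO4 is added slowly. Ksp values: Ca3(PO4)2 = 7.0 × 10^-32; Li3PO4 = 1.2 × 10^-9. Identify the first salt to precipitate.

Ca3(PO4)2

Precipitation of each salt starts when its ion product equals its Ksp.
For Ca3(PO4)2: 7.0 × 10^-32 = (0.03)^3 × [PO4^3-]^2  ⇒  [PO4^3-] = 5.1 × 10^-14 M.
For Li3PO4: 1.2 × 10^-9 = (0.069)^3 × [PO4^3-]  ⇒  [PO4^3-] = 3.7 × 10^-6 M.
The salt with the lower threshold [PO4^3-] precipitates first: Ca3(PO4)2.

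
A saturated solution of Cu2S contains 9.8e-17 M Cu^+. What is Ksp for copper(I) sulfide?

Ksp ≈ 4.7 × 10^-49

Cu2S(s) ⇌ 2 Cu^+ + S^2-
Stoichiometry gives [S^2-] = (1/2)[Cu^+] = 4.90 x 10^-17 M.
Ksp = [Cu^+]^2[S^2-]
Ksp = (9.8 × 10^-17)^2 × 4.90 × 10^-17 = 4.7 × 10^-49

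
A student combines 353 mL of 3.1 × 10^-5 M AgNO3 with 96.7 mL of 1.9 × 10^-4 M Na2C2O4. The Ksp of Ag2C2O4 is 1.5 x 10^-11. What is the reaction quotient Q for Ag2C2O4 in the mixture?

Q ≈ 2.4 × 10^-14

Total volume = 353 + 96.7 = 449.7 mL.
[Ag^+] = 3.1 × 10^-5 × (353/449.7) = 2.43 × 10^-5 M
[C2O4^2-] = 1.9 × 10^-4 × (96.7/449.7) = 4.09 × 10^-5 M
Ag2C2O4(s) ⇌ 2 Ag^+(aq) + C2O4^2-(aq), so Q = [Ag^+]^2[C2O4^2-]
Q = (2.43 × 10^-5)^2(4.09 x 10^-5) = 2.4 × 10^-14
Q < Ksp, so no precipitate of Ag2C2O4 forms.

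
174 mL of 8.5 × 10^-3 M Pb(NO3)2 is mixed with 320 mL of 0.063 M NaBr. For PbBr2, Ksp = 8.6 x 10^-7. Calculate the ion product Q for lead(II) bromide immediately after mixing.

Q ≈ 5.0 × 10^-6

Total volume = 174 + 320 = 494 mL.
[Pb^2+] = 8.5 × 10^-3 × (174/494) = 2.99 x 10^-3 M
[Br^-] = 6.3 × 10^-2 × (320/494) = 4.08 × 10^-2 M
PbBr2(s) ⇌ Pb^2+(aq) + 2 Br^-(aq), so Q = [Pb^2+][Br^-]^2
Q = (2.99 × 10^-3)(4.08 × 10^-2)^2 = 5.0 × 10^-6
Q > Ksp, so PbBr2 will precipitate.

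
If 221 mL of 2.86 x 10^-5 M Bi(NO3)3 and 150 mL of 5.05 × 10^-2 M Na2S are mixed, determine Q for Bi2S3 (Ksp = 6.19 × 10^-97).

2.47e-15

Total volume = 221 + 150 = 371 mL.
[Bi^3+] = 2.86 x 10^-5 × (221/371) = 1.704 x 10^-5 M
[S^2-] = 5.05 x 10^-2 × (150/371) = 2.042 x 10^-2 M
Bi2S3(s) <=> 2 Bi^3+(aq) + 3 S^2-(aq), so Q = [Bi^3+]^2[S^2-]^3
Q = (1.704 × 10^-5)^2(2.042 x 10^-2)^3 = 2.47 × 10^-15
Q > Ksp, so Bi2S3 will precipitate.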